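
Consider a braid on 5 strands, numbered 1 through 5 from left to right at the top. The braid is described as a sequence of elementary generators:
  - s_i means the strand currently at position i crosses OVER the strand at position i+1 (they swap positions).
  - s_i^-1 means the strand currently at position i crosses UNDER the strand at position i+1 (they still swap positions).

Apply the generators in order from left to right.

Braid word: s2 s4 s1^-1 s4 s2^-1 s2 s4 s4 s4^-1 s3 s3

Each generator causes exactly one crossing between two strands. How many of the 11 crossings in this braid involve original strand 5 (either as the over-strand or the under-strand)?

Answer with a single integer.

Gen 1: crossing 2x3. Involves strand 5? no. Count so far: 0
Gen 2: crossing 4x5. Involves strand 5? yes. Count so far: 1
Gen 3: crossing 1x3. Involves strand 5? no. Count so far: 1
Gen 4: crossing 5x4. Involves strand 5? yes. Count so far: 2
Gen 5: crossing 1x2. Involves strand 5? no. Count so far: 2
Gen 6: crossing 2x1. Involves strand 5? no. Count so far: 2
Gen 7: crossing 4x5. Involves strand 5? yes. Count so far: 3
Gen 8: crossing 5x4. Involves strand 5? yes. Count so far: 4
Gen 9: crossing 4x5. Involves strand 5? yes. Count so far: 5
Gen 10: crossing 2x5. Involves strand 5? yes. Count so far: 6
Gen 11: crossing 5x2. Involves strand 5? yes. Count so far: 7

Answer: 7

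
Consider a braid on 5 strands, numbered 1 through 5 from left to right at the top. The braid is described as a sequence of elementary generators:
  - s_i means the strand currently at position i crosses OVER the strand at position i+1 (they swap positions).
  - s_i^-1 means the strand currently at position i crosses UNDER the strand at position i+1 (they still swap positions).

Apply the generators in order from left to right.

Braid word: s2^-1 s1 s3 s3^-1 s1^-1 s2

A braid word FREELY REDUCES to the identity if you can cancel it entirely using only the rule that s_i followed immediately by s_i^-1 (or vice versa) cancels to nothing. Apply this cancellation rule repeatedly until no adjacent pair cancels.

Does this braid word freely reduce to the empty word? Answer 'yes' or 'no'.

Gen 1 (s2^-1): push. Stack: [s2^-1]
Gen 2 (s1): push. Stack: [s2^-1 s1]
Gen 3 (s3): push. Stack: [s2^-1 s1 s3]
Gen 4 (s3^-1): cancels prior s3. Stack: [s2^-1 s1]
Gen 5 (s1^-1): cancels prior s1. Stack: [s2^-1]
Gen 6 (s2): cancels prior s2^-1. Stack: []
Reduced word: (empty)

Answer: yes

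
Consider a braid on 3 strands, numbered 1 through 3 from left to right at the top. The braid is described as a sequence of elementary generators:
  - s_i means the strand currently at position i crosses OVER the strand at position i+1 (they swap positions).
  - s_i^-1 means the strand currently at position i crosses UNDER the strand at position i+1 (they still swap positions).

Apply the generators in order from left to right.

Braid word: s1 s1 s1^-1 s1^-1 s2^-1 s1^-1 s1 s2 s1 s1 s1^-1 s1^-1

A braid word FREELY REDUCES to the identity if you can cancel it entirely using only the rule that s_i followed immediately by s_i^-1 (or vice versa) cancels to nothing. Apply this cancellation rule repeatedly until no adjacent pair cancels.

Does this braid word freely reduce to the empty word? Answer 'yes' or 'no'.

Gen 1 (s1): push. Stack: [s1]
Gen 2 (s1): push. Stack: [s1 s1]
Gen 3 (s1^-1): cancels prior s1. Stack: [s1]
Gen 4 (s1^-1): cancels prior s1. Stack: []
Gen 5 (s2^-1): push. Stack: [s2^-1]
Gen 6 (s1^-1): push. Stack: [s2^-1 s1^-1]
Gen 7 (s1): cancels prior s1^-1. Stack: [s2^-1]
Gen 8 (s2): cancels prior s2^-1. Stack: []
Gen 9 (s1): push. Stack: [s1]
Gen 10 (s1): push. Stack: [s1 s1]
Gen 11 (s1^-1): cancels prior s1. Stack: [s1]
Gen 12 (s1^-1): cancels prior s1. Stack: []
Reduced word: (empty)

Answer: yes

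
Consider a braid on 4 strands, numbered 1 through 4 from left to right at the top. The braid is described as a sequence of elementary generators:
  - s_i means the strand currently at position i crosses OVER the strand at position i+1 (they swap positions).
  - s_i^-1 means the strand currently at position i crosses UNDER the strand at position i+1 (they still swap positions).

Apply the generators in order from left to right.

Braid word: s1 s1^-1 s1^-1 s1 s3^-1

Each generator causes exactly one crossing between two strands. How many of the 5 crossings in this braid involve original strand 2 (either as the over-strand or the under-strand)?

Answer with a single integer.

Gen 1: crossing 1x2. Involves strand 2? yes. Count so far: 1
Gen 2: crossing 2x1. Involves strand 2? yes. Count so far: 2
Gen 3: crossing 1x2. Involves strand 2? yes. Count so far: 3
Gen 4: crossing 2x1. Involves strand 2? yes. Count so far: 4
Gen 5: crossing 3x4. Involves strand 2? no. Count so far: 4

Answer: 4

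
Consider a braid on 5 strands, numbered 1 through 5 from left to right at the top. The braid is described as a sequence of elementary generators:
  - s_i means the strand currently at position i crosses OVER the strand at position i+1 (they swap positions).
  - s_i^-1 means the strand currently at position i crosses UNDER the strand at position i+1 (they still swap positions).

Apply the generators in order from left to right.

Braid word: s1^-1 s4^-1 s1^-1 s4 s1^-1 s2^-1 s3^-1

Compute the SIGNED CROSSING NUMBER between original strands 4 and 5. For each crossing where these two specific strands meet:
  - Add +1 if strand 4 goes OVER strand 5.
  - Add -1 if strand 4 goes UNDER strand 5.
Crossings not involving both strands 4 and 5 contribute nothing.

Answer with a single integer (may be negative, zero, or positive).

Gen 1: crossing 1x2. Both 4&5? no. Sum: 0
Gen 2: 4 under 5. Both 4&5? yes. Contrib: -1. Sum: -1
Gen 3: crossing 2x1. Both 4&5? no. Sum: -1
Gen 4: 5 over 4. Both 4&5? yes. Contrib: -1. Sum: -2
Gen 5: crossing 1x2. Both 4&5? no. Sum: -2
Gen 6: crossing 1x3. Both 4&5? no. Sum: -2
Gen 7: crossing 1x4. Both 4&5? no. Sum: -2

Answer: -2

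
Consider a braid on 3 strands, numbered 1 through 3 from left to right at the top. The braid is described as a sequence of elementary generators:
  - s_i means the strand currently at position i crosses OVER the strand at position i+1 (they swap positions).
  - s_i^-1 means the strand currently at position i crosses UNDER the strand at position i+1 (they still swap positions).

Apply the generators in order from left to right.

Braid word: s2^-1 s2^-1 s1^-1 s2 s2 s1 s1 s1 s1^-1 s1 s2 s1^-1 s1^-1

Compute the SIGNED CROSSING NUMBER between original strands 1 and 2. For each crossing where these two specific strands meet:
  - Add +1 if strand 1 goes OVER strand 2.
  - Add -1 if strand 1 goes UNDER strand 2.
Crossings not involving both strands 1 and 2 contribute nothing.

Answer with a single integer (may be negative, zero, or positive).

Gen 1: crossing 2x3. Both 1&2? no. Sum: 0
Gen 2: crossing 3x2. Both 1&2? no. Sum: 0
Gen 3: 1 under 2. Both 1&2? yes. Contrib: -1. Sum: -1
Gen 4: crossing 1x3. Both 1&2? no. Sum: -1
Gen 5: crossing 3x1. Both 1&2? no. Sum: -1
Gen 6: 2 over 1. Both 1&2? yes. Contrib: -1. Sum: -2
Gen 7: 1 over 2. Both 1&2? yes. Contrib: +1. Sum: -1
Gen 8: 2 over 1. Both 1&2? yes. Contrib: -1. Sum: -2
Gen 9: 1 under 2. Both 1&2? yes. Contrib: -1. Sum: -3
Gen 10: 2 over 1. Both 1&2? yes. Contrib: -1. Sum: -4
Gen 11: crossing 2x3. Both 1&2? no. Sum: -4
Gen 12: crossing 1x3. Both 1&2? no. Sum: -4
Gen 13: crossing 3x1. Both 1&2? no. Sum: -4

Answer: -4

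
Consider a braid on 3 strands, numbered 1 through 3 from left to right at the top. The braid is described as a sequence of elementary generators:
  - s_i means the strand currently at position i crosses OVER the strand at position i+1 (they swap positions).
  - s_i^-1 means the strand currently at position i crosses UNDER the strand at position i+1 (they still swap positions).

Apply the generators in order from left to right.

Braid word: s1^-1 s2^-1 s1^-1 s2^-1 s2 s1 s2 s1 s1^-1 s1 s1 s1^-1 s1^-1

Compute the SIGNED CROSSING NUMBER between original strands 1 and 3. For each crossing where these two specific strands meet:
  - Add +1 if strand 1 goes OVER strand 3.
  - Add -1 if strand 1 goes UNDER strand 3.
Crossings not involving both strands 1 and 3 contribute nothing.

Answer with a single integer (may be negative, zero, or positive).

Answer: -2

Derivation:
Gen 1: crossing 1x2. Both 1&3? no. Sum: 0
Gen 2: 1 under 3. Both 1&3? yes. Contrib: -1. Sum: -1
Gen 3: crossing 2x3. Both 1&3? no. Sum: -1
Gen 4: crossing 2x1. Both 1&3? no. Sum: -1
Gen 5: crossing 1x2. Both 1&3? no. Sum: -1
Gen 6: crossing 3x2. Both 1&3? no. Sum: -1
Gen 7: 3 over 1. Both 1&3? yes. Contrib: -1. Sum: -2
Gen 8: crossing 2x1. Both 1&3? no. Sum: -2
Gen 9: crossing 1x2. Both 1&3? no. Sum: -2
Gen 10: crossing 2x1. Both 1&3? no. Sum: -2
Gen 11: crossing 1x2. Both 1&3? no. Sum: -2
Gen 12: crossing 2x1. Both 1&3? no. Sum: -2
Gen 13: crossing 1x2. Both 1&3? no. Sum: -2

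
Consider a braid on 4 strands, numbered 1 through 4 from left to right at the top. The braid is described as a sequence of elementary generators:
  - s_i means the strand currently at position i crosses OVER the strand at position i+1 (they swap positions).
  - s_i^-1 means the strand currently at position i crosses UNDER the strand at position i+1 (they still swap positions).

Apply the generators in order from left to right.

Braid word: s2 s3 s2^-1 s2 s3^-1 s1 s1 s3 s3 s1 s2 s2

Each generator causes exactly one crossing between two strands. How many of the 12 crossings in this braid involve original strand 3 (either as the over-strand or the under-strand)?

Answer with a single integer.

Answer: 6

Derivation:
Gen 1: crossing 2x3. Involves strand 3? yes. Count so far: 1
Gen 2: crossing 2x4. Involves strand 3? no. Count so far: 1
Gen 3: crossing 3x4. Involves strand 3? yes. Count so far: 2
Gen 4: crossing 4x3. Involves strand 3? yes. Count so far: 3
Gen 5: crossing 4x2. Involves strand 3? no. Count so far: 3
Gen 6: crossing 1x3. Involves strand 3? yes. Count so far: 4
Gen 7: crossing 3x1. Involves strand 3? yes. Count so far: 5
Gen 8: crossing 2x4. Involves strand 3? no. Count so far: 5
Gen 9: crossing 4x2. Involves strand 3? no. Count so far: 5
Gen 10: crossing 1x3. Involves strand 3? yes. Count so far: 6
Gen 11: crossing 1x2. Involves strand 3? no. Count so far: 6
Gen 12: crossing 2x1. Involves strand 3? no. Count so far: 6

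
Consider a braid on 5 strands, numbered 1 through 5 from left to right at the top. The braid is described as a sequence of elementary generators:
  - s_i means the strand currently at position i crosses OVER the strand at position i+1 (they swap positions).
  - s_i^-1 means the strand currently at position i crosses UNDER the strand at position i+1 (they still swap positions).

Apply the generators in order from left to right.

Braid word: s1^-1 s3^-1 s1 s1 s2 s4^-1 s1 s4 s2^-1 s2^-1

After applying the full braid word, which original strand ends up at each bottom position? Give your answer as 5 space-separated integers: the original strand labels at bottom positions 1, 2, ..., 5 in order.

Gen 1 (s1^-1): strand 1 crosses under strand 2. Perm now: [2 1 3 4 5]
Gen 2 (s3^-1): strand 3 crosses under strand 4. Perm now: [2 1 4 3 5]
Gen 3 (s1): strand 2 crosses over strand 1. Perm now: [1 2 4 3 5]
Gen 4 (s1): strand 1 crosses over strand 2. Perm now: [2 1 4 3 5]
Gen 5 (s2): strand 1 crosses over strand 4. Perm now: [2 4 1 3 5]
Gen 6 (s4^-1): strand 3 crosses under strand 5. Perm now: [2 4 1 5 3]
Gen 7 (s1): strand 2 crosses over strand 4. Perm now: [4 2 1 5 3]
Gen 8 (s4): strand 5 crosses over strand 3. Perm now: [4 2 1 3 5]
Gen 9 (s2^-1): strand 2 crosses under strand 1. Perm now: [4 1 2 3 5]
Gen 10 (s2^-1): strand 1 crosses under strand 2. Perm now: [4 2 1 3 5]

Answer: 4 2 1 3 5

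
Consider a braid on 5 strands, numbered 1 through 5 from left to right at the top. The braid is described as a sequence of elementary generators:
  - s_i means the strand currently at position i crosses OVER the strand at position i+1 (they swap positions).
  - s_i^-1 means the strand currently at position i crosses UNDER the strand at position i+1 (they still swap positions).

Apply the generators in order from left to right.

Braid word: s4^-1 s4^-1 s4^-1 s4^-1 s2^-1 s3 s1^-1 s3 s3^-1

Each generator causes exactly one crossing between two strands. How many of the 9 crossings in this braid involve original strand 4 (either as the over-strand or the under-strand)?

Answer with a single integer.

Answer: 7

Derivation:
Gen 1: crossing 4x5. Involves strand 4? yes. Count so far: 1
Gen 2: crossing 5x4. Involves strand 4? yes. Count so far: 2
Gen 3: crossing 4x5. Involves strand 4? yes. Count so far: 3
Gen 4: crossing 5x4. Involves strand 4? yes. Count so far: 4
Gen 5: crossing 2x3. Involves strand 4? no. Count so far: 4
Gen 6: crossing 2x4. Involves strand 4? yes. Count so far: 5
Gen 7: crossing 1x3. Involves strand 4? no. Count so far: 5
Gen 8: crossing 4x2. Involves strand 4? yes. Count so far: 6
Gen 9: crossing 2x4. Involves strand 4? yes. Count so far: 7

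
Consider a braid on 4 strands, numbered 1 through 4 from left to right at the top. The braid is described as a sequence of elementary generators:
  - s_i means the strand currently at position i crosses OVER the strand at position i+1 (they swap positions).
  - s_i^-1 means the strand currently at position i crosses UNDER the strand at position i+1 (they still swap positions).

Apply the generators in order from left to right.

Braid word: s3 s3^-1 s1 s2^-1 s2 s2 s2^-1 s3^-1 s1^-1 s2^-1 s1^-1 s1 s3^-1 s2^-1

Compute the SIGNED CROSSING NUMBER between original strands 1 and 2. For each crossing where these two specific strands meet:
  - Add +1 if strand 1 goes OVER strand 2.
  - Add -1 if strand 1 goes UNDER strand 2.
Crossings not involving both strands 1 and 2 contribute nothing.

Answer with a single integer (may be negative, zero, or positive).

Gen 1: crossing 3x4. Both 1&2? no. Sum: 0
Gen 2: crossing 4x3. Both 1&2? no. Sum: 0
Gen 3: 1 over 2. Both 1&2? yes. Contrib: +1. Sum: 1
Gen 4: crossing 1x3. Both 1&2? no. Sum: 1
Gen 5: crossing 3x1. Both 1&2? no. Sum: 1
Gen 6: crossing 1x3. Both 1&2? no. Sum: 1
Gen 7: crossing 3x1. Both 1&2? no. Sum: 1
Gen 8: crossing 3x4. Both 1&2? no. Sum: 1
Gen 9: 2 under 1. Both 1&2? yes. Contrib: +1. Sum: 2
Gen 10: crossing 2x4. Both 1&2? no. Sum: 2
Gen 11: crossing 1x4. Both 1&2? no. Sum: 2
Gen 12: crossing 4x1. Both 1&2? no. Sum: 2
Gen 13: crossing 2x3. Both 1&2? no. Sum: 2
Gen 14: crossing 4x3. Both 1&2? no. Sum: 2

Answer: 2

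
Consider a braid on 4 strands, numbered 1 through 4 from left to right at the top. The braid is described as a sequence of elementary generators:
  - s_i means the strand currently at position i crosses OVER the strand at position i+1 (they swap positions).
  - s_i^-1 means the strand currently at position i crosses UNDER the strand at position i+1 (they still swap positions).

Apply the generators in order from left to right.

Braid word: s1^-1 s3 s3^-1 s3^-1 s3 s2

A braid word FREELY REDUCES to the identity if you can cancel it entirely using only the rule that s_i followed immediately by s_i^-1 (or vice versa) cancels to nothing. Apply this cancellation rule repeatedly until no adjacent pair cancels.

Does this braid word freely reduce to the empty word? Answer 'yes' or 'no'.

Answer: no

Derivation:
Gen 1 (s1^-1): push. Stack: [s1^-1]
Gen 2 (s3): push. Stack: [s1^-1 s3]
Gen 3 (s3^-1): cancels prior s3. Stack: [s1^-1]
Gen 4 (s3^-1): push. Stack: [s1^-1 s3^-1]
Gen 5 (s3): cancels prior s3^-1. Stack: [s1^-1]
Gen 6 (s2): push. Stack: [s1^-1 s2]
Reduced word: s1^-1 s2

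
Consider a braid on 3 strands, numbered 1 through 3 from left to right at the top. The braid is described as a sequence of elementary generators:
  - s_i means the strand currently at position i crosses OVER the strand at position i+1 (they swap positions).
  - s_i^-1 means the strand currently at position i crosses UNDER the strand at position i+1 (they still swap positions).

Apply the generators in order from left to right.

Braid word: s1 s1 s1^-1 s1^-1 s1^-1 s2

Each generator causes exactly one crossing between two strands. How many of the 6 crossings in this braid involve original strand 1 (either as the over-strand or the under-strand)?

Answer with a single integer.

Gen 1: crossing 1x2. Involves strand 1? yes. Count so far: 1
Gen 2: crossing 2x1. Involves strand 1? yes. Count so far: 2
Gen 3: crossing 1x2. Involves strand 1? yes. Count so far: 3
Gen 4: crossing 2x1. Involves strand 1? yes. Count so far: 4
Gen 5: crossing 1x2. Involves strand 1? yes. Count so far: 5
Gen 6: crossing 1x3. Involves strand 1? yes. Count so far: 6

Answer: 6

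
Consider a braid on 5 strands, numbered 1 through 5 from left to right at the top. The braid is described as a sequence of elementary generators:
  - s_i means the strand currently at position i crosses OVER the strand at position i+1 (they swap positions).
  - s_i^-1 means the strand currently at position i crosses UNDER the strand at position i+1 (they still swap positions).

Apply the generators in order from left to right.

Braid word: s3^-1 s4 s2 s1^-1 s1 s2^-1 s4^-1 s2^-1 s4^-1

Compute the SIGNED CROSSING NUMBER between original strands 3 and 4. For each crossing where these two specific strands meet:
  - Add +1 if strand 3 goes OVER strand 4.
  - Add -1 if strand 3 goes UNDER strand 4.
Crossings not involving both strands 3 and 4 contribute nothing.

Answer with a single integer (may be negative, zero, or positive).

Gen 1: 3 under 4. Both 3&4? yes. Contrib: -1. Sum: -1
Gen 2: crossing 3x5. Both 3&4? no. Sum: -1
Gen 3: crossing 2x4. Both 3&4? no. Sum: -1
Gen 4: crossing 1x4. Both 3&4? no. Sum: -1
Gen 5: crossing 4x1. Both 3&4? no. Sum: -1
Gen 6: crossing 4x2. Both 3&4? no. Sum: -1
Gen 7: crossing 5x3. Both 3&4? no. Sum: -1
Gen 8: crossing 2x4. Both 3&4? no. Sum: -1
Gen 9: crossing 3x5. Both 3&4? no. Sum: -1

Answer: -1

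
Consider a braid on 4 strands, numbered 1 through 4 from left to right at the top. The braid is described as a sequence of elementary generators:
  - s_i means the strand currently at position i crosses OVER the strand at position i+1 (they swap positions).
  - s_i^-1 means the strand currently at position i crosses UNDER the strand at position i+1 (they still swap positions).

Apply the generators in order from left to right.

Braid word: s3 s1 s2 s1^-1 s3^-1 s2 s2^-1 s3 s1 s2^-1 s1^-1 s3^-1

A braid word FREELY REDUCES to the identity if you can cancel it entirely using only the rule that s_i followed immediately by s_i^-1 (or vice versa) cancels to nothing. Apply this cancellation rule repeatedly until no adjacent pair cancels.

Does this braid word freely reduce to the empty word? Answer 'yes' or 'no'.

Gen 1 (s3): push. Stack: [s3]
Gen 2 (s1): push. Stack: [s3 s1]
Gen 3 (s2): push. Stack: [s3 s1 s2]
Gen 4 (s1^-1): push. Stack: [s3 s1 s2 s1^-1]
Gen 5 (s3^-1): push. Stack: [s3 s1 s2 s1^-1 s3^-1]
Gen 6 (s2): push. Stack: [s3 s1 s2 s1^-1 s3^-1 s2]
Gen 7 (s2^-1): cancels prior s2. Stack: [s3 s1 s2 s1^-1 s3^-1]
Gen 8 (s3): cancels prior s3^-1. Stack: [s3 s1 s2 s1^-1]
Gen 9 (s1): cancels prior s1^-1. Stack: [s3 s1 s2]
Gen 10 (s2^-1): cancels prior s2. Stack: [s3 s1]
Gen 11 (s1^-1): cancels prior s1. Stack: [s3]
Gen 12 (s3^-1): cancels prior s3. Stack: []
Reduced word: (empty)

Answer: yes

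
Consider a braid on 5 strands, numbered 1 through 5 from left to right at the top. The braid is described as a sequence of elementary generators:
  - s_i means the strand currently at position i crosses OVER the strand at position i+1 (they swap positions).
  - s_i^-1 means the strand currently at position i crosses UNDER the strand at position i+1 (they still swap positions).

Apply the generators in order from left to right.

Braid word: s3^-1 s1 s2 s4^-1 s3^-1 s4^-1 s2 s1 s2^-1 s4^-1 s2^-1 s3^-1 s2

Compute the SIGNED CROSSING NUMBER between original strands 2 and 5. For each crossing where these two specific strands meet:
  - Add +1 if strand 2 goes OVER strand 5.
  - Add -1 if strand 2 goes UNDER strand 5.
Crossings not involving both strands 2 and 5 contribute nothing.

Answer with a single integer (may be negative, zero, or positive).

Gen 1: crossing 3x4. Both 2&5? no. Sum: 0
Gen 2: crossing 1x2. Both 2&5? no. Sum: 0
Gen 3: crossing 1x4. Both 2&5? no. Sum: 0
Gen 4: crossing 3x5. Both 2&5? no. Sum: 0
Gen 5: crossing 1x5. Both 2&5? no. Sum: 0
Gen 6: crossing 1x3. Both 2&5? no. Sum: 0
Gen 7: crossing 4x5. Both 2&5? no. Sum: 0
Gen 8: 2 over 5. Both 2&5? yes. Contrib: +1. Sum: 1
Gen 9: crossing 2x4. Both 2&5? no. Sum: 1
Gen 10: crossing 3x1. Both 2&5? no. Sum: 1
Gen 11: crossing 4x2. Both 2&5? no. Sum: 1
Gen 12: crossing 4x1. Both 2&5? no. Sum: 1
Gen 13: crossing 2x1. Both 2&5? no. Sum: 1

Answer: 1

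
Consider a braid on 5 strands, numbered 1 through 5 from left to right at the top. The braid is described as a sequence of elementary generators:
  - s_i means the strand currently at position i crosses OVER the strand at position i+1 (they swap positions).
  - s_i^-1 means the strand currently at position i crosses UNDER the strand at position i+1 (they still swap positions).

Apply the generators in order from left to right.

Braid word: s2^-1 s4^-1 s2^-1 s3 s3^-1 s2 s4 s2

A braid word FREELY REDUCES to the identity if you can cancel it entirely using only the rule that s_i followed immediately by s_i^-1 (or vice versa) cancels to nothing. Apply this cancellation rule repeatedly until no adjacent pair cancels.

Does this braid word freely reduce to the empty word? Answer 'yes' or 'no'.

Answer: yes

Derivation:
Gen 1 (s2^-1): push. Stack: [s2^-1]
Gen 2 (s4^-1): push. Stack: [s2^-1 s4^-1]
Gen 3 (s2^-1): push. Stack: [s2^-1 s4^-1 s2^-1]
Gen 4 (s3): push. Stack: [s2^-1 s4^-1 s2^-1 s3]
Gen 5 (s3^-1): cancels prior s3. Stack: [s2^-1 s4^-1 s2^-1]
Gen 6 (s2): cancels prior s2^-1. Stack: [s2^-1 s4^-1]
Gen 7 (s4): cancels prior s4^-1. Stack: [s2^-1]
Gen 8 (s2): cancels prior s2^-1. Stack: []
Reduced word: (empty)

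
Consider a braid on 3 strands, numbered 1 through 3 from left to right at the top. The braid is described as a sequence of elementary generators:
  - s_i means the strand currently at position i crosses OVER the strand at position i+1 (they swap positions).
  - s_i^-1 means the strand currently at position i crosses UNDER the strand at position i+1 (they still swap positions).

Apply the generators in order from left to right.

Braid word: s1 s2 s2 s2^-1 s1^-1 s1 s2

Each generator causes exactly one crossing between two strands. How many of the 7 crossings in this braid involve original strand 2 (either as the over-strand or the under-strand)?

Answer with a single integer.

Gen 1: crossing 1x2. Involves strand 2? yes. Count so far: 1
Gen 2: crossing 1x3. Involves strand 2? no. Count so far: 1
Gen 3: crossing 3x1. Involves strand 2? no. Count so far: 1
Gen 4: crossing 1x3. Involves strand 2? no. Count so far: 1
Gen 5: crossing 2x3. Involves strand 2? yes. Count so far: 2
Gen 6: crossing 3x2. Involves strand 2? yes. Count so far: 3
Gen 7: crossing 3x1. Involves strand 2? no. Count so far: 3

Answer: 3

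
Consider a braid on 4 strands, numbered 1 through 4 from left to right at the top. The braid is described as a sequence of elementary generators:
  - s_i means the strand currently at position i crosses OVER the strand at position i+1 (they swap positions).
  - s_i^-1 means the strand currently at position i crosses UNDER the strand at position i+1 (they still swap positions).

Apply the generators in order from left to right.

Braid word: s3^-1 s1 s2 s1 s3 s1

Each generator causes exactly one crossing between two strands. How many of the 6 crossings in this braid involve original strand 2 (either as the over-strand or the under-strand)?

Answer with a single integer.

Answer: 3

Derivation:
Gen 1: crossing 3x4. Involves strand 2? no. Count so far: 0
Gen 2: crossing 1x2. Involves strand 2? yes. Count so far: 1
Gen 3: crossing 1x4. Involves strand 2? no. Count so far: 1
Gen 4: crossing 2x4. Involves strand 2? yes. Count so far: 2
Gen 5: crossing 1x3. Involves strand 2? no. Count so far: 2
Gen 6: crossing 4x2. Involves strand 2? yes. Count so far: 3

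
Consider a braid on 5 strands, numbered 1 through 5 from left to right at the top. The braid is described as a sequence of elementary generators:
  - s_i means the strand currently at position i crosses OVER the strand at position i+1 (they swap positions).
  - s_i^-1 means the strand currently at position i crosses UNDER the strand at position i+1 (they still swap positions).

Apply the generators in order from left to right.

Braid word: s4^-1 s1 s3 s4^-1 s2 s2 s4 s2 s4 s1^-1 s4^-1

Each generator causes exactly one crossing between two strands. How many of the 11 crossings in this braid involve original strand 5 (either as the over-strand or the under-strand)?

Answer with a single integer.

Gen 1: crossing 4x5. Involves strand 5? yes. Count so far: 1
Gen 2: crossing 1x2. Involves strand 5? no. Count so far: 1
Gen 3: crossing 3x5. Involves strand 5? yes. Count so far: 2
Gen 4: crossing 3x4. Involves strand 5? no. Count so far: 2
Gen 5: crossing 1x5. Involves strand 5? yes. Count so far: 3
Gen 6: crossing 5x1. Involves strand 5? yes. Count so far: 4
Gen 7: crossing 4x3. Involves strand 5? no. Count so far: 4
Gen 8: crossing 1x5. Involves strand 5? yes. Count so far: 5
Gen 9: crossing 3x4. Involves strand 5? no. Count so far: 5
Gen 10: crossing 2x5. Involves strand 5? yes. Count so far: 6
Gen 11: crossing 4x3. Involves strand 5? no. Count so far: 6

Answer: 6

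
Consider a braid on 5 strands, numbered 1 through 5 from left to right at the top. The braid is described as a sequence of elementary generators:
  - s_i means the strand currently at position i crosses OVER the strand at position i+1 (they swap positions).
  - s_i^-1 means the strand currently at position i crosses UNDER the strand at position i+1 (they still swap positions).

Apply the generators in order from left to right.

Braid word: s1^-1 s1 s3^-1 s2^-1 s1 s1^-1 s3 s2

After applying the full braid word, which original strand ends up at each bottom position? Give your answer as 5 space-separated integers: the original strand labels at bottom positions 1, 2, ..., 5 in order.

Gen 1 (s1^-1): strand 1 crosses under strand 2. Perm now: [2 1 3 4 5]
Gen 2 (s1): strand 2 crosses over strand 1. Perm now: [1 2 3 4 5]
Gen 3 (s3^-1): strand 3 crosses under strand 4. Perm now: [1 2 4 3 5]
Gen 4 (s2^-1): strand 2 crosses under strand 4. Perm now: [1 4 2 3 5]
Gen 5 (s1): strand 1 crosses over strand 4. Perm now: [4 1 2 3 5]
Gen 6 (s1^-1): strand 4 crosses under strand 1. Perm now: [1 4 2 3 5]
Gen 7 (s3): strand 2 crosses over strand 3. Perm now: [1 4 3 2 5]
Gen 8 (s2): strand 4 crosses over strand 3. Perm now: [1 3 4 2 5]

Answer: 1 3 4 2 5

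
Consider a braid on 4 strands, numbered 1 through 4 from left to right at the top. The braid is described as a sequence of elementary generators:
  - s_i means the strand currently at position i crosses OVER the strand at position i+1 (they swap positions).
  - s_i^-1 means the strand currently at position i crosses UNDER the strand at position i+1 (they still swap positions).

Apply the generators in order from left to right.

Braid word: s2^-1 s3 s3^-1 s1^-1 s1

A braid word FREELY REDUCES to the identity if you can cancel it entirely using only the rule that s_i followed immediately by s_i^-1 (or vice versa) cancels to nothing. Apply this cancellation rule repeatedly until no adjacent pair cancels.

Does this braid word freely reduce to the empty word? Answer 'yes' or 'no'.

Gen 1 (s2^-1): push. Stack: [s2^-1]
Gen 2 (s3): push. Stack: [s2^-1 s3]
Gen 3 (s3^-1): cancels prior s3. Stack: [s2^-1]
Gen 4 (s1^-1): push. Stack: [s2^-1 s1^-1]
Gen 5 (s1): cancels prior s1^-1. Stack: [s2^-1]
Reduced word: s2^-1

Answer: no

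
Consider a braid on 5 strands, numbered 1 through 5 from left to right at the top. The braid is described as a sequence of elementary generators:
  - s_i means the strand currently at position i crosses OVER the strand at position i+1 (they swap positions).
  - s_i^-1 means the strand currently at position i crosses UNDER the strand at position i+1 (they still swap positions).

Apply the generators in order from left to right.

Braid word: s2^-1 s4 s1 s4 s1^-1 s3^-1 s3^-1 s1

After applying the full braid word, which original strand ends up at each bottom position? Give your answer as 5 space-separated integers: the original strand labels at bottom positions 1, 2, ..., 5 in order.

Answer: 3 1 2 4 5

Derivation:
Gen 1 (s2^-1): strand 2 crosses under strand 3. Perm now: [1 3 2 4 5]
Gen 2 (s4): strand 4 crosses over strand 5. Perm now: [1 3 2 5 4]
Gen 3 (s1): strand 1 crosses over strand 3. Perm now: [3 1 2 5 4]
Gen 4 (s4): strand 5 crosses over strand 4. Perm now: [3 1 2 4 5]
Gen 5 (s1^-1): strand 3 crosses under strand 1. Perm now: [1 3 2 4 5]
Gen 6 (s3^-1): strand 2 crosses under strand 4. Perm now: [1 3 4 2 5]
Gen 7 (s3^-1): strand 4 crosses under strand 2. Perm now: [1 3 2 4 5]
Gen 8 (s1): strand 1 crosses over strand 3. Perm now: [3 1 2 4 5]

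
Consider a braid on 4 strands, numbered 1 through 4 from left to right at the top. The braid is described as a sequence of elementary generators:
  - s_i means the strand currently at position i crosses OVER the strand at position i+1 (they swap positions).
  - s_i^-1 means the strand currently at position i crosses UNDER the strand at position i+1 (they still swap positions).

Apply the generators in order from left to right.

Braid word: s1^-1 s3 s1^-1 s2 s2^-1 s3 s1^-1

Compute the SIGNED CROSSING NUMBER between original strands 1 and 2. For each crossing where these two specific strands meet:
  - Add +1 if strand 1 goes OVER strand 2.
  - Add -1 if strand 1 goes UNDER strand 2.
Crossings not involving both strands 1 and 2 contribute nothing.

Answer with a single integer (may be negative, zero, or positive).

Answer: -1

Derivation:
Gen 1: 1 under 2. Both 1&2? yes. Contrib: -1. Sum: -1
Gen 2: crossing 3x4. Both 1&2? no. Sum: -1
Gen 3: 2 under 1. Both 1&2? yes. Contrib: +1. Sum: 0
Gen 4: crossing 2x4. Both 1&2? no. Sum: 0
Gen 5: crossing 4x2. Both 1&2? no. Sum: 0
Gen 6: crossing 4x3. Both 1&2? no. Sum: 0
Gen 7: 1 under 2. Both 1&2? yes. Contrib: -1. Sum: -1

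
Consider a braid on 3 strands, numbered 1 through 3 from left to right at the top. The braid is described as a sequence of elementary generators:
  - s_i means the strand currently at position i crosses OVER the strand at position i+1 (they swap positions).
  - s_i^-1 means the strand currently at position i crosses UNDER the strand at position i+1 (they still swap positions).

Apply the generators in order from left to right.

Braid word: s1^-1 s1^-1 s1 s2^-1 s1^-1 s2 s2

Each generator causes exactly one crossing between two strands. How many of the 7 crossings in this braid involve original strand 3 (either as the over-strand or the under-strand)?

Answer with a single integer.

Answer: 2

Derivation:
Gen 1: crossing 1x2. Involves strand 3? no. Count so far: 0
Gen 2: crossing 2x1. Involves strand 3? no. Count so far: 0
Gen 3: crossing 1x2. Involves strand 3? no. Count so far: 0
Gen 4: crossing 1x3. Involves strand 3? yes. Count so far: 1
Gen 5: crossing 2x3. Involves strand 3? yes. Count so far: 2
Gen 6: crossing 2x1. Involves strand 3? no. Count so far: 2
Gen 7: crossing 1x2. Involves strand 3? no. Count so far: 2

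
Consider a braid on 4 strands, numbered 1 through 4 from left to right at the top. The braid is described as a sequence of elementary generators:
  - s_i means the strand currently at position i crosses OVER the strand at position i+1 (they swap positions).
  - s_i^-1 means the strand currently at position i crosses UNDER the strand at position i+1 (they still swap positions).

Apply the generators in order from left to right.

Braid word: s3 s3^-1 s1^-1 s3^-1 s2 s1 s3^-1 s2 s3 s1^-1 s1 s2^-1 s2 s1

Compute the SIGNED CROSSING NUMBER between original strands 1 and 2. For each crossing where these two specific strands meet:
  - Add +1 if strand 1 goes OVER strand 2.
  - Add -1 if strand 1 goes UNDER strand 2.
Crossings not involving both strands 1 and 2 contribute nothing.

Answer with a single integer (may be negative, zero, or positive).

Answer: -2

Derivation:
Gen 1: crossing 3x4. Both 1&2? no. Sum: 0
Gen 2: crossing 4x3. Both 1&2? no. Sum: 0
Gen 3: 1 under 2. Both 1&2? yes. Contrib: -1. Sum: -1
Gen 4: crossing 3x4. Both 1&2? no. Sum: -1
Gen 5: crossing 1x4. Both 1&2? no. Sum: -1
Gen 6: crossing 2x4. Both 1&2? no. Sum: -1
Gen 7: crossing 1x3. Both 1&2? no. Sum: -1
Gen 8: crossing 2x3. Both 1&2? no. Sum: -1
Gen 9: 2 over 1. Both 1&2? yes. Contrib: -1. Sum: -2
Gen 10: crossing 4x3. Both 1&2? no. Sum: -2
Gen 11: crossing 3x4. Both 1&2? no. Sum: -2
Gen 12: crossing 3x1. Both 1&2? no. Sum: -2
Gen 13: crossing 1x3. Both 1&2? no. Sum: -2
Gen 14: crossing 4x3. Both 1&2? no. Sum: -2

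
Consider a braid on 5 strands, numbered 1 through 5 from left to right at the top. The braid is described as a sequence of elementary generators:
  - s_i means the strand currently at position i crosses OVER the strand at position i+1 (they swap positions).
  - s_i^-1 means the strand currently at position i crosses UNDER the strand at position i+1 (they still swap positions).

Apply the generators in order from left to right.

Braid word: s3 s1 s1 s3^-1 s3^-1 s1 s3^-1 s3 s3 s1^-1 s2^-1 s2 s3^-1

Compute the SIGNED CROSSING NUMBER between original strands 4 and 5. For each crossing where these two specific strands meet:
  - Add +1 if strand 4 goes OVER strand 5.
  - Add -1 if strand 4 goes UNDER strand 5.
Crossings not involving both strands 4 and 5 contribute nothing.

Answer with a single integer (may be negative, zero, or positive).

Answer: 0

Derivation:
Gen 1: crossing 3x4. Both 4&5? no. Sum: 0
Gen 2: crossing 1x2. Both 4&5? no. Sum: 0
Gen 3: crossing 2x1. Both 4&5? no. Sum: 0
Gen 4: crossing 4x3. Both 4&5? no. Sum: 0
Gen 5: crossing 3x4. Both 4&5? no. Sum: 0
Gen 6: crossing 1x2. Both 4&5? no. Sum: 0
Gen 7: crossing 4x3. Both 4&5? no. Sum: 0
Gen 8: crossing 3x4. Both 4&5? no. Sum: 0
Gen 9: crossing 4x3. Both 4&5? no. Sum: 0
Gen 10: crossing 2x1. Both 4&5? no. Sum: 0
Gen 11: crossing 2x3. Both 4&5? no. Sum: 0
Gen 12: crossing 3x2. Both 4&5? no. Sum: 0
Gen 13: crossing 3x4. Both 4&5? no. Sum: 0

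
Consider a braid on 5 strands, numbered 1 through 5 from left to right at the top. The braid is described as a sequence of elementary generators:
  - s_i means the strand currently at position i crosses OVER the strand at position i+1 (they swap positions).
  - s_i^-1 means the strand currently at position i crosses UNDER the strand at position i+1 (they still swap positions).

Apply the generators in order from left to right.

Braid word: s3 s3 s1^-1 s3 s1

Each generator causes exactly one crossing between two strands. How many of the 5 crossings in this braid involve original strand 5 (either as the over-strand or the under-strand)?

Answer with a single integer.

Answer: 0

Derivation:
Gen 1: crossing 3x4. Involves strand 5? no. Count so far: 0
Gen 2: crossing 4x3. Involves strand 5? no. Count so far: 0
Gen 3: crossing 1x2. Involves strand 5? no. Count so far: 0
Gen 4: crossing 3x4. Involves strand 5? no. Count so far: 0
Gen 5: crossing 2x1. Involves strand 5? no. Count so far: 0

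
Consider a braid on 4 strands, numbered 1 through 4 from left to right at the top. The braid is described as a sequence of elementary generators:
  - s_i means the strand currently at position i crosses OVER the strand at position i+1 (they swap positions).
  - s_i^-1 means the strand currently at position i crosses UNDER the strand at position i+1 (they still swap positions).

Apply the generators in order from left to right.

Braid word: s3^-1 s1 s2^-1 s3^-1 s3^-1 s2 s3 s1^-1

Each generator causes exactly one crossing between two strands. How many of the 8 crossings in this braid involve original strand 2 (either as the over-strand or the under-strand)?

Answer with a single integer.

Gen 1: crossing 3x4. Involves strand 2? no. Count so far: 0
Gen 2: crossing 1x2. Involves strand 2? yes. Count so far: 1
Gen 3: crossing 1x4. Involves strand 2? no. Count so far: 1
Gen 4: crossing 1x3. Involves strand 2? no. Count so far: 1
Gen 5: crossing 3x1. Involves strand 2? no. Count so far: 1
Gen 6: crossing 4x1. Involves strand 2? no. Count so far: 1
Gen 7: crossing 4x3. Involves strand 2? no. Count so far: 1
Gen 8: crossing 2x1. Involves strand 2? yes. Count so far: 2

Answer: 2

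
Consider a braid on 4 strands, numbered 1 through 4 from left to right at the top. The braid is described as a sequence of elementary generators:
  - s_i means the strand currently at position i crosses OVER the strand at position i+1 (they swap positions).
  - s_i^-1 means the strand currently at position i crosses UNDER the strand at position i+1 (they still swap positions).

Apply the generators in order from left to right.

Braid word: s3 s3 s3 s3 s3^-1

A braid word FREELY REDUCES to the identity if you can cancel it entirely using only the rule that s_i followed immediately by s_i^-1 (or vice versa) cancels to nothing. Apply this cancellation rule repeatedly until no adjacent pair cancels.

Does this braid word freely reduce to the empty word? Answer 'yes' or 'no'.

Gen 1 (s3): push. Stack: [s3]
Gen 2 (s3): push. Stack: [s3 s3]
Gen 3 (s3): push. Stack: [s3 s3 s3]
Gen 4 (s3): push. Stack: [s3 s3 s3 s3]
Gen 5 (s3^-1): cancels prior s3. Stack: [s3 s3 s3]
Reduced word: s3 s3 s3

Answer: no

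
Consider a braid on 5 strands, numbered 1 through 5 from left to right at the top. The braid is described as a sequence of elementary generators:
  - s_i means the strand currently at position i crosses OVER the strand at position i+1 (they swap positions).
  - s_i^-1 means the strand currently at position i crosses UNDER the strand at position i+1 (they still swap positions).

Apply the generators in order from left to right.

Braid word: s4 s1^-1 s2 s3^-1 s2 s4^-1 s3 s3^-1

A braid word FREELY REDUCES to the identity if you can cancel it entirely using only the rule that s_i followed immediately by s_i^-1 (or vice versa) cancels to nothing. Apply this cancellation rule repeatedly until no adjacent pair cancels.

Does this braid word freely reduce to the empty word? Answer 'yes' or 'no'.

Gen 1 (s4): push. Stack: [s4]
Gen 2 (s1^-1): push. Stack: [s4 s1^-1]
Gen 3 (s2): push. Stack: [s4 s1^-1 s2]
Gen 4 (s3^-1): push. Stack: [s4 s1^-1 s2 s3^-1]
Gen 5 (s2): push. Stack: [s4 s1^-1 s2 s3^-1 s2]
Gen 6 (s4^-1): push. Stack: [s4 s1^-1 s2 s3^-1 s2 s4^-1]
Gen 7 (s3): push. Stack: [s4 s1^-1 s2 s3^-1 s2 s4^-1 s3]
Gen 8 (s3^-1): cancels prior s3. Stack: [s4 s1^-1 s2 s3^-1 s2 s4^-1]
Reduced word: s4 s1^-1 s2 s3^-1 s2 s4^-1

Answer: no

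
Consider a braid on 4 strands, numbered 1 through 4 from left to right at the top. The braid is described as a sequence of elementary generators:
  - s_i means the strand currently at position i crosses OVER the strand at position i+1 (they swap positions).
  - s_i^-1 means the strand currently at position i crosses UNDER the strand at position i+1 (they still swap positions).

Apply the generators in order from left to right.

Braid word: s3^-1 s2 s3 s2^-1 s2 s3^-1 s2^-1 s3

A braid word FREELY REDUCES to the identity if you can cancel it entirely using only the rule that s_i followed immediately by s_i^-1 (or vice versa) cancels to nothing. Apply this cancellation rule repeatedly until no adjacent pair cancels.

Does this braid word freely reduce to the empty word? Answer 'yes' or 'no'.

Answer: yes

Derivation:
Gen 1 (s3^-1): push. Stack: [s3^-1]
Gen 2 (s2): push. Stack: [s3^-1 s2]
Gen 3 (s3): push. Stack: [s3^-1 s2 s3]
Gen 4 (s2^-1): push. Stack: [s3^-1 s2 s3 s2^-1]
Gen 5 (s2): cancels prior s2^-1. Stack: [s3^-1 s2 s3]
Gen 6 (s3^-1): cancels prior s3. Stack: [s3^-1 s2]
Gen 7 (s2^-1): cancels prior s2. Stack: [s3^-1]
Gen 8 (s3): cancels prior s3^-1. Stack: []
Reduced word: (empty)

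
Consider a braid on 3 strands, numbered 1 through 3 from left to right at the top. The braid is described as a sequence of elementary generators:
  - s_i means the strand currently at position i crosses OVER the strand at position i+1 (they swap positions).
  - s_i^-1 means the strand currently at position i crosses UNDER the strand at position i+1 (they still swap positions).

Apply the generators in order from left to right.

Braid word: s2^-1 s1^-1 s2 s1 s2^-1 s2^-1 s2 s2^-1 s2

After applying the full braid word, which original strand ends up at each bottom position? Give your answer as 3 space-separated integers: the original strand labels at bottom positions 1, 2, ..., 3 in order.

Answer: 2 1 3

Derivation:
Gen 1 (s2^-1): strand 2 crosses under strand 3. Perm now: [1 3 2]
Gen 2 (s1^-1): strand 1 crosses under strand 3. Perm now: [3 1 2]
Gen 3 (s2): strand 1 crosses over strand 2. Perm now: [3 2 1]
Gen 4 (s1): strand 3 crosses over strand 2. Perm now: [2 3 1]
Gen 5 (s2^-1): strand 3 crosses under strand 1. Perm now: [2 1 3]
Gen 6 (s2^-1): strand 1 crosses under strand 3. Perm now: [2 3 1]
Gen 7 (s2): strand 3 crosses over strand 1. Perm now: [2 1 3]
Gen 8 (s2^-1): strand 1 crosses under strand 3. Perm now: [2 3 1]
Gen 9 (s2): strand 3 crosses over strand 1. Perm now: [2 1 3]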